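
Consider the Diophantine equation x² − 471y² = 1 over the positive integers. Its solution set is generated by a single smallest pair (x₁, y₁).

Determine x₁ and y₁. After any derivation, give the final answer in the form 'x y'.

7838695 361188

[21; 1,2,2,1,3,…,2,1,42] for √471; ℓ=14 ⇒ convergent index 13
a_0=21:  p_0=21·1+0=21,  q_0=21·0+1=1
…
a_2=2:  p_2=2·22+21=65,  q_2=2·1+1=3
…
a_4=1:  p_4=1·152+65=217,  q_4=1·7+3=10
…
a_6=4:  p_6=4·803+217=3429,  q_6=4·37+10=158
…
a_8=4:  p_8=4·48809+3429=198665,  q_8=4·2249+158=9154
…
a_10=1:  p_10=1·644804+198665=843469,  q_10=1·29711+9154=38865
a_11=2:  p_11=2·843469+644804=2331742,  q_11=2·38865+29711=107441
a_12=2:  p_12=2·2331742+843469=5506953,  q_12=2·107441+38865=253747
a_13=1:  p_13=1·5506953+2331742=7838695,  q_13=1·253747+107441=361188
→ (7838695, 361188).  Check: 7838695²=61445139303025, 471·361188²=61445139303024, difference 1.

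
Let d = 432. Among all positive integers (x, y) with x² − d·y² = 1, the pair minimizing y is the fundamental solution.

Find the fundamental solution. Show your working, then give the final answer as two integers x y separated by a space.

1351 65

[20; 1,3,1,1,1,3,1,40] for √432; ℓ=8 ⇒ convergent index 7
step 0: (20, 1)  from 20·(1,0) + (0,1)
step 1: (21, 1)  from 1·(20,1) + (1,0)
…
step 6: (1060, 51)  from 3·(291,14) + (187,9)
step 7: (1351, 65)  from 1·(1060,51) + (291,14)
fundamental: x₁=1351, y₁=65  (since 1825201 − 432·4225 = 1)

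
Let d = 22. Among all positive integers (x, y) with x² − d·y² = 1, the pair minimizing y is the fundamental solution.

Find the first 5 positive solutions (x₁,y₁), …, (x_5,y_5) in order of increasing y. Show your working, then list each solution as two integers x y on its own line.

197 42
77617 16548
30580901 6519870
12048797377 2568812232
4747195585637 1012105499538

√22 → a₀=4, period (1,2,4,2,1,8); ℓ=6 even so k=5
step 0: (4, 1)  from 4·(1,0) + (0,1)
step 1: (5, 1)  from 1·(4,1) + (1,0)
…
step 4: (136, 29)  from 2·(61,13) + (14,3)
step 5: (197, 42)  from 1·(136,29) + (61,13)
→ (197, 42).  Check: 197²=38809, 22·42²=38808, difference 1.
(197+42√22)^2 = 77617 + 16548√22
(197+42√22)^3 = 30580901 + 6519870√22
(197+42√22)^4 = 12048797377 + 2568812232√22
(197+42√22)^5 = 4747195585637 + 1012105499538√22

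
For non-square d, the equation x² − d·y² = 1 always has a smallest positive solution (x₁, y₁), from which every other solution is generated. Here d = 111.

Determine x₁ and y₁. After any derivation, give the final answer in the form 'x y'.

√111 → a₀=10, period (1,1,6,1,1,20); ℓ=6 even so k=5
a_0=10:  p_0=10·1+0=10,  q_0=10·0+1=1
a_1=1:  p_1=1·10+1=11,  q_1=1·1+0=1
a_2=1:  p_2=1·11+10=21,  q_2=1·1+1=2
a_3=6:  p_3=6·21+11=137,  q_3=6·2+1=13
a_4=1:  p_4=1·137+21=158,  q_4=1·13+2=15
a_5=1:  p_5=1·158+137=295,  q_5=1·15+13=28
fundamental: x₁=295, y₁=28  (since 87025 − 111·784 = 1)

295 28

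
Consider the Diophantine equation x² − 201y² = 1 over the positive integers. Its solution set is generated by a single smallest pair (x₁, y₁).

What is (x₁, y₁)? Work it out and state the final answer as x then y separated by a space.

515095 36332

d=201: √d = [14; 5,1,1,1,2,…,1,5,28] (ℓ=14, even), read p_13/q_13
a_0=14:  p_0=14·1+0=14,  q_0=14·0+1=1
a_1=5:  p_1=5·14+1=71,  q_1=5·1+0=5
a_2=1:  p_2=1·71+14=85,  q_2=1·5+1=6
a_3=1:  p_3=1·85+71=156,  q_3=1·6+5=11
a_4=1:  p_4=1·156+85=241,  q_4=1·11+6=17
a_5=2:  p_5=2·241+156=638,  q_5=2·17+11=45
a_6=1:  p_6=1·638+241=879,  q_6=1·45+17=62
a_7=8:  p_7=8·879+638=7670,  q_7=8·62+45=541
…
a_9=2:  p_9=2·8549+7670=24768,  q_9=2·603+541=1747
…
a_11=1:  p_11=1·33317+24768=58085,  q_11=1·2350+1747=4097
a_12=1:  p_12=1·58085+33317=91402,  q_12=1·4097+2350=6447
a_13=5:  p_13=5·91402+58085=515095,  q_13=5·6447+4097=36332
(x₁, y₁) = (515095, 36332);  515095² − 201·36332² = 1 ✓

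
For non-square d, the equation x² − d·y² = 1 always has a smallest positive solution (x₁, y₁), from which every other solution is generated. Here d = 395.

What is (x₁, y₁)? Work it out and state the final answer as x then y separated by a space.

√395 → a₀=19, period (1,6,1,38); ℓ=4 even so k=3
i=0: a=19 ⇒ p=19, q=1
i=1: a=1 ⇒ p=20, q=1
i=2: a=6 ⇒ p=139, q=7
i=3: a=1 ⇒ p=159, q=8
(x₁, y₁) = (159, 8);  159² − 395·8² = 1 ✓

159 8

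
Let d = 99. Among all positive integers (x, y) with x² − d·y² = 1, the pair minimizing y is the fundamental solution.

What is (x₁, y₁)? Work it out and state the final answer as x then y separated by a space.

10 1

√99 → a₀=9, period (1,18); ℓ=2 even so k=1
i=0: a=9 ⇒ p=9, q=1
i=1: a=1 ⇒ p=10, q=1
fundamental: x₁=10, y₁=1  (since 100 − 99·1 = 1)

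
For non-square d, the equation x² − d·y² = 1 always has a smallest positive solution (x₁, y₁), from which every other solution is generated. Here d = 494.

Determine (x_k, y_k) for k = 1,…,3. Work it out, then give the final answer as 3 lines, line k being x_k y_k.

√494 → a₀=22, period (4,2,2,1,2,1,2,2,4,44); ℓ=10 even so k=9
a_0=22:  p_0=22·1+0=22,  q_0=22·0+1=1
…
a_2=2:  p_2=2·89+22=200,  q_2=2·4+1=9
…
a_4=1:  p_4=1·489+200=689,  q_4=1·22+9=31
a_5=2:  p_5=2·689+489=1867,  q_5=2·31+22=84
a_6=1:  p_6=1·1867+689=2556,  q_6=1·84+31=115
a_7=2:  p_7=2·2556+1867=6979,  q_7=2·115+84=314
a_8=2:  p_8=2·6979+2556=16514,  q_8=2·314+115=743
a_9=4:  p_9=4·16514+6979=73035,  q_9=4·743+314=3286
(x₁, y₁) = (73035, 3286);  73035² − 494·3286² = 1 ✓
(73035+3286√494)^2 = 10668222449 + 479986020√494
(73035+3286√494)^3 = 1558307253052395 + 70111557938114√494

73035 3286
10668222449 479986020
1558307253052395 70111557938114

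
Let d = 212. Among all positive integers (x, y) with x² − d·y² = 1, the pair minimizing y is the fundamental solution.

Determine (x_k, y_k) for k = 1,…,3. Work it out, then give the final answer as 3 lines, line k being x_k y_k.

66249 4550
8777860001 602865900
1163048894346249 79878526013650

[14; 1,1,3,1,1,…,1,1,28] for √212; ℓ=14 ⇒ convergent index 13
k=0  a_k=14  p_k/q_k = 14/1
…
k=5  a_k=1  p_k/q_k = 233/16
…
k=8  a_k=1  p_k/q_k = 2781/191
…
k=11  a_k=3  p_k/q_k = 29135/2001
k=12  a_k=1  p_k/q_k = 37114/2549
k=13  a_k=1  p_k/q_k = 66249/4550
→ (66249, 4550).  Check: 66249²=4388930001, 212·4550²=4388930000, difference 1.
n=2: (66249,4550)∘(66249,4550) = (66249·66249+212·4550·4550, 66249·4550+4550·66249) = (8777860001,602865900)
n=3: (8777860001,602865900)∘(66249,4550) = (66249·8777860001+212·4550·602865900, 66249·602865900+4550·8777860001) = (1163048894346249,79878526013650)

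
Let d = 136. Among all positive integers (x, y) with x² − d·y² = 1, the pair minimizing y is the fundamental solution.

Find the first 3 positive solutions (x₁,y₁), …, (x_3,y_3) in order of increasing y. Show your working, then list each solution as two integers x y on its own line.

35 3
2449 210
171395 14697

[11; 1,1,1,22] for √136; ℓ=4 ⇒ convergent index 3
a_0=11:  p_0=11·1+0=11,  q_0=11·0+1=1
a_1=1:  p_1=1·11+1=12,  q_1=1·1+0=1
a_2=1:  p_2=1·12+11=23,  q_2=1·1+1=2
a_3=1:  p_3=1·23+12=35,  q_3=1·2+1=3
→ (35, 3).  Check: 35²=1225, 136·3²=1224, difference 1.
n=2: (35,3)∘(35,3) = (35·35+136·3·3, 35·3+3·35) = (2449,210)
n=3: (2449,210)∘(35,3) = (35·2449+136·3·210, 35·210+3·2449) = (171395,14697)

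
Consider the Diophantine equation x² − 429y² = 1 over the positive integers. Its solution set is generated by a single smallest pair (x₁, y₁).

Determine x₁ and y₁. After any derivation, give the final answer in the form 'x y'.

[20; 1,2,2,9,1,12,1,9,2,2,1,40] for √429; ℓ=12 ⇒ convergent index 11
k=0  a_k=20  p_k/q_k = 20/1
…
k=2  a_k=2  p_k/q_k = 62/3
…
k=4  a_k=9  p_k/q_k = 1367/66
k=5  a_k=1  p_k/q_k = 1512/73
…
k=9  a_k=2  p_k/q_k = 438459/21169
k=10  a_k=2  p_k/q_k = 1085636/52415
k=11  a_k=1  p_k/q_k = 1524095/73584
(x₁, y₁) = (1524095, 73584);  1524095² − 429·73584² = 1 ✓

1524095 73584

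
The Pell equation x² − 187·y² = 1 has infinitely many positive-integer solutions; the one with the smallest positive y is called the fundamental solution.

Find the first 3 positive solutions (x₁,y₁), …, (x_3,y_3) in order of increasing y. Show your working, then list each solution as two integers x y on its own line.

1682 123
5658247 413772
19034341226 1391928885

d=187: √d = [13; 1,2,13,2,1,26] (ℓ=6, even), read p_5/q_5
k=0  a_k=13  p_k/q_k = 13/1
k=1  a_k=1  p_k/q_k = 14/1
…
k=4  a_k=2  p_k/q_k = 1135/83
k=5  a_k=1  p_k/q_k = 1682/123
(x₁, y₁) = (1682, 123);  1682² − 187·123² = 1 ✓
n=2: (1682,123)∘(1682,123) = (1682·1682+187·123·123, 1682·123+123·1682) = (5658247,413772)
n=3: (5658247,413772)∘(1682,123) = (1682·5658247+187·123·413772, 1682·413772+123·5658247) = (19034341226,1391928885)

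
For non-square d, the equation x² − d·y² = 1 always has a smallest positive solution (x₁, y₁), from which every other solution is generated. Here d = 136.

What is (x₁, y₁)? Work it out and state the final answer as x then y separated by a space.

35 3

√136 = [11; 1,1,1,22, …], period ℓ=4 (even) → k=3
k=0  a_k=11  p_k/q_k = 11/1
k=1  a_k=1  p_k/q_k = 12/1
k=2  a_k=1  p_k/q_k = 23/2
k=3  a_k=1  p_k/q_k = 35/3
fundamental: x₁=35, y₁=3  (since 1225 − 136·9 = 1)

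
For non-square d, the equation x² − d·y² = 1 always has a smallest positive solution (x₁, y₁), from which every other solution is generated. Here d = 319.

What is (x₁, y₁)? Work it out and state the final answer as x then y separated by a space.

12901780 722361

√319 → a₀=17, period (1,6,5,1,4,…,6,1,34); ℓ=14 even so k=13
a_0=17:  p_0=17·1+0=17,  q_0=17·0+1=1
…
a_2=6:  p_2=6·18+17=125,  q_2=6·1+1=7
…
a_4=1:  p_4=1·643+125=768,  q_4=1·36+7=43
…
a_6=3:  p_6=3·3715+768=11913,  q_6=3·208+43=667
a_7=1:  p_7=1·11913+3715=15628,  q_7=1·667+208=875
a_8=3:  p_8=3·15628+11913=58797,  q_8=3·875+667=3292
a_9=4:  p_9=4·58797+15628=250816,  q_9=4·3292+875=14043
a_10=1:  p_10=1·250816+58797=309613,  q_10=1·14043+3292=17335
a_11=5:  p_11=5·309613+250816=1798881,  q_11=5·17335+14043=100718
a_12=6:  p_12=6·1798881+309613=11102899,  q_12=6·100718+17335=621643
a_13=1:  p_13=1·11102899+1798881=12901780,  q_13=1·621643+100718=722361
fundamental: x₁=12901780, y₁=722361  (since 166455927168400 − 319·521805414321 = 1)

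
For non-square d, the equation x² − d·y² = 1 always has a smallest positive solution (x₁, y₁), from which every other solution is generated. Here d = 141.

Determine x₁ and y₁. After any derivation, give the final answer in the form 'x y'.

95 8

d=141: √d = [11; 1,6,1,22] (ℓ=4, even), read p_3/q_3
a_0=11:  p_0=11·1+0=11,  q_0=11·0+1=1
a_1=1:  p_1=1·11+1=12,  q_1=1·1+0=1
a_2=6:  p_2=6·12+11=83,  q_2=6·1+1=7
a_3=1:  p_3=1·83+12=95,  q_3=1·7+1=8
→ (95, 8).  Check: 95²=9025, 141·8²=9024, difference 1.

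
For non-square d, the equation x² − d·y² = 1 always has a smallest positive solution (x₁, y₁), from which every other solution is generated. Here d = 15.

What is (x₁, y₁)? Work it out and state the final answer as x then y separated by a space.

√15 → a₀=3, period (1,6); ℓ=2 even so k=1
a_0=3:  p_0=3·1+0=3,  q_0=3·0+1=1
a_1=1:  p_1=1·3+1=4,  q_1=1·1+0=1
(x₁, y₁) = (4, 1);  4² − 15·1² = 1 ✓

4 1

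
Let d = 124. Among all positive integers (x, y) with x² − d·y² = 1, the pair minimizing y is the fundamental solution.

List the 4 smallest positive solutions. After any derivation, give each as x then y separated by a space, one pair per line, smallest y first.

4620799 414960
42703566796801 3834893506080
394649197502177907199 35440544156001500880
3647189234337689639247667201 327527261991011323636100160

[11; 7,2,1,1,1,…,2,7,22] for √124; ℓ=16 ⇒ convergent index 15
a_0=11:  p_0=11·1+0=11,  q_0=11·0+1=1
…
a_2=2:  p_2=2·78+11=167,  q_2=2·7+1=15
…
a_5=1:  p_5=1·412+245=657,  q_5=1·37+22=59
…
a_10=3:  p_10=3·17583+14543=67292,  q_10=3·1579+1306=6043
…
a_14=2:  p_14=2·237042+152167=626251,  q_14=2·21287+13665=56239
a_15=7:  p_15=7·626251+237042=4620799,  q_15=7·56239+21287=414960
(x₁, y₁) = (4620799, 414960);  4620799² − 124·414960² = 1 ✓
n=2: (4620799,414960)∘(4620799,414960) = (4620799·4620799+124·414960·414960, 4620799·414960+414960·4620799) = (42703566796801,3834893506080)
n=3: (42703566796801,3834893506080)∘(4620799,414960) = (4620799·42703566796801+124·414960·3834893506080, 4620799·3834893506080+414960·42703566796801) = (394649197502177907199,35440544156001500880)
n=4: (394649197502177907199,35440544156001500880)∘(4620799,414960) = (4620799·394649197502177907199+124·414960·35440544156001500880, 4620799·35440544156001500880+414960·394649197502177907199) = (3647189234337689639247667201,327527261991011323636100160)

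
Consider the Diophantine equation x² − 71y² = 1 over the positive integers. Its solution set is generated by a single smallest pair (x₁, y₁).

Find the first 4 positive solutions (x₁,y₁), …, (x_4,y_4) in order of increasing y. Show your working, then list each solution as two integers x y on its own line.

√71 → a₀=8, period (2,2,1,7,1,2,2,16); ℓ=8 even so k=7
k=0  a_k=8  p_k/q_k = 8/1
…
k=4  a_k=7  p_k/q_k = 455/54
…
k=6  a_k=2  p_k/q_k = 1483/176
k=7  a_k=2  p_k/q_k = 3480/413
fundamental: x₁=3480, y₁=413  (since 12110400 − 71·170569 = 1)
n=2: (3480,413)∘(3480,413) = (3480·3480+71·413·413, 3480·413+413·3480) = (24220799,2874480)
n=3: (24220799,2874480)∘(3480,413) = (3480·24220799+71·413·2874480, 3480·2874480+413·24220799) = (168576757560,20006380387)
n=4: (168576757560,20006380387)∘(3480,413) = (3480·168576757560+71·413·20006380387, 3480·20006380387+413·168576757560) = (1173294208396801,139244404619040)

3480 413
24220799 2874480
168576757560 20006380387
1173294208396801 139244404619040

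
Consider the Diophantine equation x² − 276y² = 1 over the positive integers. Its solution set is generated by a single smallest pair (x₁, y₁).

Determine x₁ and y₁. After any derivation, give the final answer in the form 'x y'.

7775 468

[16; 1,1,1,1,2,2,2,1,1,1,1,32] for √276; ℓ=12 ⇒ convergent index 11
k=0  a_k=16  p_k/q_k = 16/1
…
k=3  a_k=1  p_k/q_k = 50/3
…
k=5  a_k=2  p_k/q_k = 216/13
k=6  a_k=2  p_k/q_k = 515/31
…
k=8  a_k=1  p_k/q_k = 1761/106
…
k=10  a_k=1  p_k/q_k = 4768/287
k=11  a_k=1  p_k/q_k = 7775/468
→ (7775, 468).  Check: 7775²=60450625, 276·468²=60450624, difference 1.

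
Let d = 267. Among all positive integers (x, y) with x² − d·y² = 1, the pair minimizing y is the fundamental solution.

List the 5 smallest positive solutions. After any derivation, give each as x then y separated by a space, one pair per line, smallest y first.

2402 147
11539207 706188
55434348026 3392527005
266306596377697 16297699025832
1279336833564108362 78294142727569923

d=267: √d = [16; 2,1,15,1,2,32] (ℓ=6, even), read p_5/q_5
k=0  a_k=16  p_k/q_k = 16/1
…
k=2  a_k=1  p_k/q_k = 49/3
k=3  a_k=15  p_k/q_k = 768/47
k=4  a_k=1  p_k/q_k = 817/50
k=5  a_k=2  p_k/q_k = 2402/147
(x₁, y₁) = (2402, 147);  2402² − 267·147² = 1 ✓
k=2:  x_2 = 2402·2402+267·147·147 = 11539207,  y_2 = 2402·147+147·2402 = 706188
k=3:  x_3 = 2402·11539207+267·147·706188 = 55434348026,  y_3 = 2402·706188+147·11539207 = 3392527005
k=4:  x_4 = 2402·55434348026+267·147·3392527005 = 266306596377697,  y_4 = 2402·3392527005+147·55434348026 = 16297699025832
k=5:  x_5 = 2402·266306596377697+267·147·16297699025832 = 1279336833564108362,  y_5 = 2402·16297699025832+147·266306596377697 = 78294142727569923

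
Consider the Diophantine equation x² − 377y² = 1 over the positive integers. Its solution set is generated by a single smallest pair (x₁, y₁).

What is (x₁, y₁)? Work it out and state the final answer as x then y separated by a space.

√377 = [19; 2,2,2,38, …], period ℓ=4 (even) → k=3
a_0=19:  p_0=19·1+0=19,  q_0=19·0+1=1
a_1=2:  p_1=2·19+1=39,  q_1=2·1+0=2
a_2=2:  p_2=2·39+19=97,  q_2=2·2+1=5
a_3=2:  p_3=2·97+39=233,  q_3=2·5+2=12
fundamental: x₁=233, y₁=12  (since 54289 − 377·144 = 1)

233 12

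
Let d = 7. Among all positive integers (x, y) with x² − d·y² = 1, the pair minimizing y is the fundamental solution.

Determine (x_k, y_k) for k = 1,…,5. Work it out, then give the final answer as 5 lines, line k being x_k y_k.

8 3
127 48
2024 765
32257 12192
514088 194307

√7 = [2; 1,1,1,4, …], period ℓ=4 (even) → k=3
k=0  a_k=2  p_k/q_k = 2/1
k=1  a_k=1  p_k/q_k = 3/1
k=2  a_k=1  p_k/q_k = 5/2
k=3  a_k=1  p_k/q_k = 8/3
→ (8, 3).  Check: 8²=64, 7·3²=63, difference 1.
(8+3√7)^2 = 127 + 48√7
(8+3√7)^3 = 2024 + 765√7
(8+3√7)^4 = 32257 + 12192√7
(8+3√7)^5 = 514088 + 194307√7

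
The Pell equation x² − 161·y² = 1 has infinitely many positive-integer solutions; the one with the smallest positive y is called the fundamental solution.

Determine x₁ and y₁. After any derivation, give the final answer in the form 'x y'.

√161 = [12; 1,2,4,1,2,1,4,2,1,24, …], period ℓ=10 (even) → k=9
step 0: (12, 1)  from 12·(1,0) + (0,1)
step 1: (13, 1)  from 1·(12,1) + (1,0)
step 2: (38, 3)  from 2·(13,1) + (12,1)
…
step 4: (203, 16)  from 1·(165,13) + (38,3)
…
step 8: (8108, 639)  from 2·(3667,289) + (774,61)
step 9: (11775, 928)  from 1·(8108,639) + (3667,289)
fundamental: x₁=11775, y₁=928  (since 138650625 − 161·861184 = 1)

11775 928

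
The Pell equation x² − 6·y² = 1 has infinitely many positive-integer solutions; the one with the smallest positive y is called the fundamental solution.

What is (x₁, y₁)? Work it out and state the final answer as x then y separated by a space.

5 2

√6 = [2; 2,4, …], period ℓ=2 (even) → k=1
step 0: (2, 1)  from 2·(1,0) + (0,1)
step 1: (5, 2)  from 2·(2,1) + (1,0)
fundamental: x₁=5, y₁=2  (since 25 − 6·4 = 1)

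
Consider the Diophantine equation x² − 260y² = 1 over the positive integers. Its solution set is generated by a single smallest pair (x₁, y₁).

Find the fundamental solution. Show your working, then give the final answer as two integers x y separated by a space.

129 8

[16; 8,32] for √260; ℓ=2 ⇒ convergent index 1
k=0  a_k=16  p_k/q_k = 16/1
k=1  a_k=8  p_k/q_k = 129/8
fundamental: x₁=129, y₁=8  (since 16641 − 260·64 = 1)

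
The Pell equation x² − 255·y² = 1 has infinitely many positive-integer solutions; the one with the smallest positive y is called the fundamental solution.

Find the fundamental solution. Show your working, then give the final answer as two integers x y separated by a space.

16 1

√255 → a₀=15, period (1,30); ℓ=2 even so k=1
step 0: (15, 1)  from 15·(1,0) + (0,1)
step 1: (16, 1)  from 1·(15,1) + (1,0)
→ (16, 1).  Check: 16²=256, 255·1²=255, difference 1.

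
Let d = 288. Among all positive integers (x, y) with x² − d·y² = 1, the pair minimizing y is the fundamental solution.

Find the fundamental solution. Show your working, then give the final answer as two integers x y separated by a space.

d=288: √d = [16; 1,32] (ℓ=2, even), read p_1/q_1
a_0=16:  p_0=16·1+0=16,  q_0=16·0+1=1
a_1=1:  p_1=1·16+1=17,  q_1=1·1+0=1
fundamental: x₁=17, y₁=1  (since 289 − 288·1 = 1)

17 1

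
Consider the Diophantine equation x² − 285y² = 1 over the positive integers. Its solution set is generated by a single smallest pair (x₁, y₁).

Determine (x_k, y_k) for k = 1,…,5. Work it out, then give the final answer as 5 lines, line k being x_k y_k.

2431 144
11819521 700128
57466508671 3404022192
279402153338881 16550355197376
1358453212067130751 80467823565619920

√285 → a₀=16, period (1,7,2,7,1,32); ℓ=6 even so k=5
i=0: a=16 ⇒ p=16, q=1
…
i=2: a=7 ⇒ p=135, q=8
i=3: a=2 ⇒ p=287, q=17
i=4: a=7 ⇒ p=2144, q=127
i=5: a=1 ⇒ p=2431, q=144
→ (2431, 144).  Check: 2431²=5909761, 285·144²=5909760, difference 1.
n=2: (2431,144)∘(2431,144) = (2431·2431+285·144·144, 2431·144+144·2431) = (11819521,700128)
n=3: (11819521,700128)∘(2431,144) = (2431·11819521+285·144·700128, 2431·700128+144·11819521) = (57466508671,3404022192)
n=4: (57466508671,3404022192)∘(2431,144) = (2431·57466508671+285·144·3404022192, 2431·3404022192+144·57466508671) = (279402153338881,16550355197376)
n=5: (279402153338881,16550355197376)∘(2431,144) = (2431·279402153338881+285·144·16550355197376, 2431·16550355197376+144·279402153338881) = (1358453212067130751,80467823565619920)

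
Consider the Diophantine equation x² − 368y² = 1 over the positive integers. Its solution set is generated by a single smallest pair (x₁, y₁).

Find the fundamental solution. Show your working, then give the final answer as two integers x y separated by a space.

√368 = [19; 5,2,5,38, …], period ℓ=4 (even) → k=3
i=0: a=19 ⇒ p=19, q=1
…
i=2: a=2 ⇒ p=211, q=11
i=3: a=5 ⇒ p=1151, q=60
→ (1151, 60).  Check: 1151²=1324801, 368·60²=1324800, difference 1.

1151 60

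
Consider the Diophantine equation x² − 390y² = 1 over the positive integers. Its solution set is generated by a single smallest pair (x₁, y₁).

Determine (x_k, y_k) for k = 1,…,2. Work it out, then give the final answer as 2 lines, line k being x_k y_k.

√390 = [19; 1,2,1,38, …], period ℓ=4 (even) → k=3
step 0: (19, 1)  from 19·(1,0) + (0,1)
step 1: (20, 1)  from 1·(19,1) + (1,0)
step 2: (59, 3)  from 2·(20,1) + (19,1)
step 3: (79, 4)  from 1·(59,3) + (20,1)
→ (79, 4).  Check: 79²=6241, 390·4²=6240, difference 1.
(x_2, y_2) = (79·79 + 390·4·4, 79·4 + 4·79) = (12481, 632)

79 4
12481 632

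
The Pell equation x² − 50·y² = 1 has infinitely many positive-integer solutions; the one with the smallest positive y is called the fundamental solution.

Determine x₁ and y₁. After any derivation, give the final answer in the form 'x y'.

99 14

[7; 14] for √50; ℓ=1 ⇒ convergent index 1
k=0  a_k=7  p_k/q_k = 7/1
k=1  a_k=14  p_k/q_k = 99/14
→ (99, 14).  Check: 99²=9801, 50·14²=9800, difference 1.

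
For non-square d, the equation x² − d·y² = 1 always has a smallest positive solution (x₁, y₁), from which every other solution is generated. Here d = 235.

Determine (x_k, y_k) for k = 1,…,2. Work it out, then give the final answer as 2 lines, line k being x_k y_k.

46 3
4231 276

d=235: √d = [15; 3,30] (ℓ=2, even), read p_1/q_1
a_0=15:  p_0=15·1+0=15,  q_0=15·0+1=1
a_1=3:  p_1=3·15+1=46,  q_1=3·1+0=3
(x₁, y₁) = (46, 3);  46² − 235·3² = 1 ✓
(x_2, y_2) = (46·46 + 235·3·3, 46·3 + 3·46) = (4231, 276)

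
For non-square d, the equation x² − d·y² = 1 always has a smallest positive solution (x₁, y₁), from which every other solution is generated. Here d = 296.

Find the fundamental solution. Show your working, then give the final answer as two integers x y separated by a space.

√296 = [17; 4,1,7,1,4,34, …], period ℓ=6 (even) → k=5
i=0: a=17 ⇒ p=17, q=1
i=1: a=4 ⇒ p=69, q=4
…
i=3: a=7 ⇒ p=671, q=39
i=4: a=1 ⇒ p=757, q=44
i=5: a=4 ⇒ p=3699, q=215
(x₁, y₁) = (3699, 215);  3699² − 296·215² = 1 ✓

3699 215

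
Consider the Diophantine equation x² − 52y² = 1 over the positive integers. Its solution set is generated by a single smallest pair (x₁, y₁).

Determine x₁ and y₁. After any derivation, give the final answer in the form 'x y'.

[7; 4,1,2,1,4,14] for √52; ℓ=6 ⇒ convergent index 5
a_0=7:  p_0=7·1+0=7,  q_0=7·0+1=1
a_1=4:  p_1=4·7+1=29,  q_1=4·1+0=4
a_2=1:  p_2=1·29+7=36,  q_2=1·4+1=5
a_3=2:  p_3=2·36+29=101,  q_3=2·5+4=14
a_4=1:  p_4=1·101+36=137,  q_4=1·14+5=19
a_5=4:  p_5=4·137+101=649,  q_5=4·19+14=90
→ (649, 90).  Check: 649²=421201, 52·90²=421200, difference 1.

649 90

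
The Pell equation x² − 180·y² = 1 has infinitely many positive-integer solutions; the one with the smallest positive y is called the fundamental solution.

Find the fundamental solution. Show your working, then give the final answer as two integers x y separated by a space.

161 12

[13; 2,2,2,26] for √180; ℓ=4 ⇒ convergent index 3
i=0: a=13 ⇒ p=13, q=1
…
i=2: a=2 ⇒ p=67, q=5
i=3: a=2 ⇒ p=161, q=12
→ (161, 12).  Check: 161²=25921, 180·12²=25920, difference 1.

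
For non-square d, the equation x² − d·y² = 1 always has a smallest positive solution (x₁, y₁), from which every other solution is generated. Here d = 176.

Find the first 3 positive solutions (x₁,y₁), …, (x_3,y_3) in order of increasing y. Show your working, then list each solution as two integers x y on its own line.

[13; 3,1,3,26] for √176; ℓ=4 ⇒ convergent index 3
step 0: (13, 1)  from 13·(1,0) + (0,1)
step 1: (40, 3)  from 3·(13,1) + (1,0)
step 2: (53, 4)  from 1·(40,3) + (13,1)
step 3: (199, 15)  from 3·(53,4) + (40,3)
→ (199, 15).  Check: 199²=39601, 176·15²=39600, difference 1.
k=2:  x_2 = 199·199+176·15·15 = 79201,  y_2 = 199·15+15·199 = 5970
k=3:  x_3 = 199·79201+176·15·5970 = 31521799,  y_3 = 199·5970+15·79201 = 2376045

199 15
79201 5970
31521799 2376045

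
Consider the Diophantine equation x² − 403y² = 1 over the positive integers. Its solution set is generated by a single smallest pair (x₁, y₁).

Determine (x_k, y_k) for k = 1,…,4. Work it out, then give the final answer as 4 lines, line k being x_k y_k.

d=403: √d = [20; 13,2,1,3,1,3,1,2,13,40] (ℓ=10, even), read p_9/q_9
i=0: a=20 ⇒ p=20, q=1
…
i=3: a=1 ⇒ p=803, q=40
…
i=5: a=1 ⇒ p=3754, q=187
…
i=7: a=1 ⇒ p=17967, q=895
i=8: a=2 ⇒ p=50147, q=2498
i=9: a=13 ⇒ p=669878, q=33369
→ (669878, 33369).  Check: 669878²=448736534884, 403·33369²=448736534883, difference 1.
k=2:  x_2 = 669878·669878+403·33369·33369 = 897473069767,  y_2 = 669878·33369+33369·669878 = 44706317964
k=3:  x_3 = 669878·897473069767+403·33369·44706317964 = 1202394930058086974,  y_3 = 669878·44706317964+33369·897473069767 = 59895557730143415
k=4:  x_4 = 669878·1202394930058086974+403·33369·59895557730143415 = 1610915821914004898868577,  y_4 = 669878·59895557730143415+33369·1202394930058086974 = 80245432842261314788776

669878 33369
897473069767 44706317964
1202394930058086974 59895557730143415
1610915821914004898868577 80245432842261314788776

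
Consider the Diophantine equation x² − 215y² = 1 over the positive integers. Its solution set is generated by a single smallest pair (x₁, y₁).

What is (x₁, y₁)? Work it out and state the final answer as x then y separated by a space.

44 3

[14; 1,1,1,28] for √215; ℓ=4 ⇒ convergent index 3
step 0: (14, 1)  from 14·(1,0) + (0,1)
step 1: (15, 1)  from 1·(14,1) + (1,0)
step 2: (29, 2)  from 1·(15,1) + (14,1)
step 3: (44, 3)  from 1·(29,2) + (15,1)
→ (44, 3).  Check: 44²=1936, 215·3²=1935, difference 1.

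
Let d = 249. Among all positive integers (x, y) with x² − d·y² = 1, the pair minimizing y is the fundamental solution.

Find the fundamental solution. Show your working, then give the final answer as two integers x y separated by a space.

8553815 542076

√249 = [15; 1,3,1,1,5,…,3,1,30, …], period ℓ=16 (even) → k=15
a_0=15:  p_0=15·1+0=15,  q_0=15·0+1=1
…
a_3=1:  p_3=1·63+16=79,  q_3=1·4+1=5
…
a_11=5:  p_11=5·150586+113835=866765,  q_11=5·9543+7214=54929
a_12=1:  p_12=1·866765+150586=1017351,  q_12=1·54929+9543=64472
…
a_14=3:  p_14=3·1884116+1017351=6669699,  q_14=3·119401+64472=422675
a_15=1:  p_15=1·6669699+1884116=8553815,  q_15=1·422675+119401=542076
fundamental: x₁=8553815, y₁=542076  (since 73167751054225 − 249·293846389776 = 1)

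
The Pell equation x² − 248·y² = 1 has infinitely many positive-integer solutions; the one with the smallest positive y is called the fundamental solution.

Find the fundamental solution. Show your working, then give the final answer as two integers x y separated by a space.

[15; 1,2,1,30] for √248; ℓ=4 ⇒ convergent index 3
k=0  a_k=15  p_k/q_k = 15/1
…
k=2  a_k=2  p_k/q_k = 47/3
k=3  a_k=1  p_k/q_k = 63/4
→ (63, 4).  Check: 63²=3969, 248·4²=3968, difference 1.

63 4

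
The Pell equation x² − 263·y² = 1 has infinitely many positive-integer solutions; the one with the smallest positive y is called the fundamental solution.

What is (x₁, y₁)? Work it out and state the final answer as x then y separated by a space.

139128 8579

√263 → a₀=16, period (4,1,1,1,1,15,1,1,1,1,4,32); ℓ=12 even so k=11
step 0: (16, 1)  from 16·(1,0) + (0,1)
…
step 3: (146, 9)  from 1·(81,5) + (65,4)
step 4: (227, 14)  from 1·(146,9) + (81,5)
…
step 10: (30229, 1864)  from 1·(18212,1123) + (12017,741)
step 11: (139128, 8579)  from 4·(30229,1864) + (18212,1123)
(x₁, y₁) = (139128, 8579);  139128² − 263·8579² = 1 ✓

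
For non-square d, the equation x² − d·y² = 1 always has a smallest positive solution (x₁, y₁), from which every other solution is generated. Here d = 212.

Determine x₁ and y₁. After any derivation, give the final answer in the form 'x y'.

66249 4550

√212 = [14; 1,1,3,1,1,…,1,1,28, …], period ℓ=14 (even) → k=13
a_0=14:  p_0=14·1+0=14,  q_0=14·0+1=1
…
a_2=1:  p_2=1·15+14=29,  q_2=1·1+1=2
a_3=3:  p_3=3·29+15=102,  q_3=3·2+1=7
a_4=1:  p_4=1·102+29=131,  q_4=1·7+2=9
…
a_7=6:  p_7=6·364+233=2417,  q_7=6·25+16=166
…
a_9=1:  p_9=1·2781+2417=5198,  q_9=1·191+166=357
…
a_11=3:  p_11=3·7979+5198=29135,  q_11=3·548+357=2001
a_12=1:  p_12=1·29135+7979=37114,  q_12=1·2001+548=2549
a_13=1:  p_13=1·37114+29135=66249,  q_13=1·2549+2001=4550
fundamental: x₁=66249, y₁=4550  (since 4388930001 − 212·20702500 = 1)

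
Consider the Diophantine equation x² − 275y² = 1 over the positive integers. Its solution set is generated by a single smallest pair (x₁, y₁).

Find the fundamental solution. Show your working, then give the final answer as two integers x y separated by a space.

199 12

√275 → a₀=16, period (1,1,2,1,1,32); ℓ=6 even so k=5
a_0=16:  p_0=16·1+0=16,  q_0=16·0+1=1
a_1=1:  p_1=1·16+1=17,  q_1=1·1+0=1
a_2=1:  p_2=1·17+16=33,  q_2=1·1+1=2
a_3=2:  p_3=2·33+17=83,  q_3=2·2+1=5
a_4=1:  p_4=1·83+33=116,  q_4=1·5+2=7
a_5=1:  p_5=1·116+83=199,  q_5=1·7+5=12
fundamental: x₁=199, y₁=12  (since 39601 − 275·144 = 1)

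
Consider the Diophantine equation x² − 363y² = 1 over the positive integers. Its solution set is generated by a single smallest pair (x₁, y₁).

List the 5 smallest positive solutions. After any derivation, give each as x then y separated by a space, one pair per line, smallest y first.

√363 = [19; 19,38, …], period ℓ=2 (even) → k=1
k=0  a_k=19  p_k/q_k = 19/1
k=1  a_k=19  p_k/q_k = 362/19
→ (362, 19).  Check: 362²=131044, 363·19²=131043, difference 1.
(x_2, y_2) = (362·362 + 363·19·19, 362·19 + 19·362) = (262087, 13756)
(x_3, y_3) = (362·262087 + 363·19·13756, 362·13756 + 19·262087) = (189750626, 9959325)
(x_4, y_4) = (362·189750626 + 363·19·9959325, 362·9959325 + 19·189750626) = (137379191137, 7210537544)
(x_5, y_5) = (362·137379191137 + 363·19·7210537544, 362·7210537544 + 19·137379191137) = (99462344632562, 5220419222531)

362 19
262087 13756
189750626 9959325
137379191137 7210537544
99462344632562 5220419222531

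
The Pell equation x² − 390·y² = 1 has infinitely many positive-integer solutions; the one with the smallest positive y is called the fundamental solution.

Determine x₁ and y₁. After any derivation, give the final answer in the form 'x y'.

79 4

√390 = [19; 1,2,1,38, …], period ℓ=4 (even) → k=3
k=0  a_k=19  p_k/q_k = 19/1
…
k=2  a_k=2  p_k/q_k = 59/3
k=3  a_k=1  p_k/q_k = 79/4
→ (79, 4).  Check: 79²=6241, 390·4²=6240, difference 1.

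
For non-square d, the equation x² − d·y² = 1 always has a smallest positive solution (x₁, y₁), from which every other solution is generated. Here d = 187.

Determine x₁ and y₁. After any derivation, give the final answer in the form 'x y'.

1682 123

√187 → a₀=13, period (1,2,13,2,1,26); ℓ=6 even so k=5
k=0  a_k=13  p_k/q_k = 13/1
…
k=2  a_k=2  p_k/q_k = 41/3
k=3  a_k=13  p_k/q_k = 547/40
k=4  a_k=2  p_k/q_k = 1135/83
k=5  a_k=1  p_k/q_k = 1682/123
fundamental: x₁=1682, y₁=123  (since 2829124 − 187·15129 = 1)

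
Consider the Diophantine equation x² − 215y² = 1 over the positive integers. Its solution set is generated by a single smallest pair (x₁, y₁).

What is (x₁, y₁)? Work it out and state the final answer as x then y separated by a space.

d=215: √d = [14; 1,1,1,28] (ℓ=4, even), read p_3/q_3
a_0=14:  p_0=14·1+0=14,  q_0=14·0+1=1
a_1=1:  p_1=1·14+1=15,  q_1=1·1+0=1
a_2=1:  p_2=1·15+14=29,  q_2=1·1+1=2
a_3=1:  p_3=1·29+15=44,  q_3=1·2+1=3
fundamental: x₁=44, y₁=3  (since 1936 − 215·9 = 1)

44 3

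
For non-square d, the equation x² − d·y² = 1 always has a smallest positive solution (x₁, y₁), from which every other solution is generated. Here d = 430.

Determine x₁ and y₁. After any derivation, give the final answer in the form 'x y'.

[20; 1,2,1,3,1,…,2,1,40] for √430; ℓ=14 ⇒ convergent index 13
i=0: a=20 ⇒ p=20, q=1
i=1: a=1 ⇒ p=21, q=1
…
i=4: a=3 ⇒ p=311, q=15
i=5: a=1 ⇒ p=394, q=19
i=6: a=6 ⇒ p=2675, q=129
…
i=8: a=6 ⇒ p=133439, q=6435
…
i=12: a=2 ⇒ p=2107880, q=101651
i=13: a=1 ⇒ p=2862251, q=138030
(x₁, y₁) = (2862251, 138030);  2862251² − 430·138030² = 1 ✓

2862251 138030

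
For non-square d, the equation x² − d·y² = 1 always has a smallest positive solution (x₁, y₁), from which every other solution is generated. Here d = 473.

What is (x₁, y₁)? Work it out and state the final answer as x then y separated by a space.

√473 → a₀=21, period (1,2,1,42); ℓ=4 even so k=3
i=0: a=21 ⇒ p=21, q=1
…
i=2: a=2 ⇒ p=65, q=3
i=3: a=1 ⇒ p=87, q=4
→ (87, 4).  Check: 87²=7569, 473·4²=7568, difference 1.

87 4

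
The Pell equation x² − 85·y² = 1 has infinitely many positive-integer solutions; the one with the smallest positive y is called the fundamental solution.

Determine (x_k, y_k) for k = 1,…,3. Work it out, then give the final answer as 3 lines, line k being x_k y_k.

285769 30996
163327842721 17715391848
93348068572789129 10125019625991228

d=85: √d = [9; 4,1,1,4,18] (ℓ=5, odd), read p_9/q_9
i=0: a=9 ⇒ p=9, q=1
i=1: a=4 ⇒ p=37, q=4
i=2: a=1 ⇒ p=46, q=5
…
i=5: a=18 ⇒ p=6887, q=747
…
i=8: a=1 ⇒ p=62739, q=6805
i=9: a=4 ⇒ p=285769, q=30996
(x₁, y₁) = (285769, 30996);  285769² − 85·30996² = 1 ✓
k=2:  x_2 = 285769·285769+85·30996·30996 = 163327842721,  y_2 = 285769·30996+30996·285769 = 17715391848
k=3:  x_3 = 285769·163327842721+85·30996·17715391848 = 93348068572789129,  y_3 = 285769·17715391848+30996·163327842721 = 10125019625991228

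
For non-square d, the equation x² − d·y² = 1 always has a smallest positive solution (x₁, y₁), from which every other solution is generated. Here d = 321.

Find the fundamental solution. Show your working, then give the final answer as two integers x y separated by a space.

215 12

√321 → a₀=17, period (1,10,1,34); ℓ=4 even so k=3
k=0  a_k=17  p_k/q_k = 17/1
…
k=2  a_k=10  p_k/q_k = 197/11
k=3  a_k=1  p_k/q_k = 215/12
→ (215, 12).  Check: 215²=46225, 321·12²=46224, difference 1.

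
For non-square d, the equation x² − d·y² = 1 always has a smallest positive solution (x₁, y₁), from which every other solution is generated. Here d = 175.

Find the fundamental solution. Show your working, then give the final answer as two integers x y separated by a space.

2024 153

[13; 4,2,1,2,4,26] for √175; ℓ=6 ⇒ convergent index 5
a_0=13:  p_0=13·1+0=13,  q_0=13·0+1=1
a_1=4:  p_1=4·13+1=53,  q_1=4·1+0=4
a_2=2:  p_2=2·53+13=119,  q_2=2·4+1=9
a_3=1:  p_3=1·119+53=172,  q_3=1·9+4=13
a_4=2:  p_4=2·172+119=463,  q_4=2·13+9=35
a_5=4:  p_5=4·463+172=2024,  q_5=4·35+13=153
(x₁, y₁) = (2024, 153);  2024² − 175·153² = 1 ✓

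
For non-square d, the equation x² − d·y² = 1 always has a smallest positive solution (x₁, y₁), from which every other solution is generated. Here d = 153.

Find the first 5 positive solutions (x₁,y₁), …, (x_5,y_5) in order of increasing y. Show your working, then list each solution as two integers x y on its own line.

2177 176
9478657 766304
41270070401 3336487440
179689877047297 14527065547456
782369683393860737 63250840057135984

√153 → a₀=12, period (2,1,2,2,2,1,2,24); ℓ=8 even so k=7
i=0: a=12 ⇒ p=12, q=1
…
i=2: a=1 ⇒ p=37, q=3
i=3: a=2 ⇒ p=99, q=8
i=4: a=2 ⇒ p=235, q=19
i=5: a=2 ⇒ p=569, q=46
i=6: a=1 ⇒ p=804, q=65
i=7: a=2 ⇒ p=2177, q=176
→ (2177, 176).  Check: 2177²=4739329, 153·176²=4739328, difference 1.
(x_2, y_2) = (2177·2177 + 153·176·176, 2177·176 + 176·2177) = (9478657, 766304)
(x_3, y_3) = (2177·9478657 + 153·176·766304, 2177·766304 + 176·9478657) = (41270070401, 3336487440)
(x_4, y_4) = (2177·41270070401 + 153·176·3336487440, 2177·3336487440 + 176·41270070401) = (179689877047297, 14527065547456)
(x_5, y_5) = (2177·179689877047297 + 153·176·14527065547456, 2177·14527065547456 + 176·179689877047297) = (782369683393860737, 63250840057135984)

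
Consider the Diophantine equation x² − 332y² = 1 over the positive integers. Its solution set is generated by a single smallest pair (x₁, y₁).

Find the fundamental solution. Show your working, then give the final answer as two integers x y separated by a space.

[18; 4,1,1,8,1,1,4,36] for √332; ℓ=8 ⇒ convergent index 7
a_0=18:  p_0=18·1+0=18,  q_0=18·0+1=1
a_1=4:  p_1=4·18+1=73,  q_1=4·1+0=4
a_2=1:  p_2=1·73+18=91,  q_2=1·4+1=5
…
a_6=1:  p_6=1·1567+1403=2970,  q_6=1·86+77=163
a_7=4:  p_7=4·2970+1567=13447,  q_7=4·163+86=738
fundamental: x₁=13447, y₁=738  (since 180821809 − 332·544644 = 1)

13447 738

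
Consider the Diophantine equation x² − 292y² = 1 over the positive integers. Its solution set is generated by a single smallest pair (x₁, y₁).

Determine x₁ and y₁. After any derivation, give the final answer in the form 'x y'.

d=292: √d = [17; 11,2,1,3,8,3,1,2,11,34] (ℓ=10, even), read p_9/q_9
a_0=17:  p_0=17·1+0=17,  q_0=17·0+1=1
a_1=11:  p_1=11·17+1=188,  q_1=11·1+0=11
a_2=2:  p_2=2·188+17=393,  q_2=2·11+1=23
a_3=1:  p_3=1·393+188=581,  q_3=1·23+11=34
a_4=3:  p_4=3·581+393=2136,  q_4=3·34+23=125
a_5=8:  p_5=8·2136+581=17669,  q_5=8·125+34=1034
a_6=3:  p_6=3·17669+2136=55143,  q_6=3·1034+125=3227
…
a_8=2:  p_8=2·72812+55143=200767,  q_8=2·4261+3227=11749
a_9=11:  p_9=11·200767+72812=2281249,  q_9=11·11749+4261=133500
→ (2281249, 133500).  Check: 2281249²=5204097000001, 292·133500²=5204097000000, difference 1.

2281249 133500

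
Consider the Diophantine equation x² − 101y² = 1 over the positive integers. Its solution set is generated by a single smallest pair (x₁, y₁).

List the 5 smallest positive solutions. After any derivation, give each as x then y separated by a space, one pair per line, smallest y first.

√101 → a₀=10, period (20); ℓ=1 odd so k=1
i=0: a=10 ⇒ p=10, q=1
i=1: a=20 ⇒ p=201, q=20
→ (201, 20).  Check: 201²=40401, 101·20²=40400, difference 1.
n=2: (201,20)∘(201,20) = (201·201+101·20·20, 201·20+20·201) = (80801,8040)
n=3: (80801,8040)∘(201,20) = (201·80801+101·20·8040, 201·8040+20·80801) = (32481801,3232060)
n=4: (32481801,3232060)∘(201,20) = (201·32481801+101·20·3232060, 201·3232060+20·32481801) = (13057603201,1299280080)
n=5: (13057603201,1299280080)∘(201,20) = (201·13057603201+101·20·1299280080, 201·1299280080+20·13057603201) = (5249124005001,522307360100)

201 20
80801 8040
32481801 3232060
13057603201 1299280080
5249124005001 522307360100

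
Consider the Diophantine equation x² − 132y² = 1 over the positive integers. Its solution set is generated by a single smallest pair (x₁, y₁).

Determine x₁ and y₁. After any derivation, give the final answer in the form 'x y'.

23 2

√132 = [11; 2,22, …], period ℓ=2 (even) → k=1
a_0=11:  p_0=11·1+0=11,  q_0=11·0+1=1
a_1=2:  p_1=2·11+1=23,  q_1=2·1+0=2
(x₁, y₁) = (23, 2);  23² − 132·2² = 1 ✓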